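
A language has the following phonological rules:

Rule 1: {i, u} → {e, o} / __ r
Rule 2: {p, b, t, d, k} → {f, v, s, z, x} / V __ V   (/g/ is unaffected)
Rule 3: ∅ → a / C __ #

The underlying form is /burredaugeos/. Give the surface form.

borrezaugeosa

Rule 1 (pre-rhotic lowering): /u/ is a high vowel immediately before /r/, so it lowers to [o]. /burredaugeos/ → borredaugeos.
Rule 2 (intervocalic spirantization): /d/ is a stop between vowels /e/ and /a/, so it spirantizes to the fricative [z]. /borredaugeos/ → borrezaugeos.
Rule 3 (final a-epenthesis): the form ends in the consonant /s/, so [a] is inserted word-finally. /borrezaugeos/ → borrezaugeosa.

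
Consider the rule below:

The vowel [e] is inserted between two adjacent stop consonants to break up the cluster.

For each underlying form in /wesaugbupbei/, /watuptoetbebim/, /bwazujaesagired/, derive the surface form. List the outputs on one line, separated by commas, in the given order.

/wesaugbupbei/: /g/ and /b/ form a stop–stop cluster, so [e] is inserted between them. /p/ and /b/ form a stop–stop cluster, so [e] is inserted between them. → [wesaugebupebei].
/watuptoetbebim/: /p/ and /t/ form a stop–stop cluster, so [e] is inserted between them. /t/ and /b/ form a stop–stop cluster, so [e] is inserted between them. → [watupetoetebebim].
/bwazujaesagired/: the rule's environment is not met; surfaces unchanged as [bwazujaesagired].

wesaugebupebei, watupetoetebebim, bwazujaesagired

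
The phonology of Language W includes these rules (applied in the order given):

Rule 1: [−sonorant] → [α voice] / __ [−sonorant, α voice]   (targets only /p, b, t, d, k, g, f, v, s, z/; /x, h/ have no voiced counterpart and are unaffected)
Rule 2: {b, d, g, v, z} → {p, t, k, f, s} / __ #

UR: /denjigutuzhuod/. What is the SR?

Rule 1 (regressive voicing assimilation): /z/ precedes the voiceless obstruent /h/, so it devoices to [s] by assimilation. /denjigutuzhuod/ → denjigutushuod.
Rule 2 (final devoicing): /d/ is a voiced obstruent in word-final position, so it devoices to [t]. /denjigutushuod/ → denjigutushuot.

denjigutushuot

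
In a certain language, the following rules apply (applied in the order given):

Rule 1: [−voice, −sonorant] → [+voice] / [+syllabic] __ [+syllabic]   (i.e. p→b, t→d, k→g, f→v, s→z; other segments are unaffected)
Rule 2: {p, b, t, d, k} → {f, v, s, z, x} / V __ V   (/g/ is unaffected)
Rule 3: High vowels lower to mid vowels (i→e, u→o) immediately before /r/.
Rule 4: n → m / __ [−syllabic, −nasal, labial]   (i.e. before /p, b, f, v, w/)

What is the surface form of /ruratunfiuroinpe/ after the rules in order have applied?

rorazumfioroimpe

Rule 1 (intervocalic voicing): /t/ is a voiceless obstruent between vowels /a/ and /u/, so it voices to [d]. /ruratunfiuroinpe/ → ruradunfiuroinpe.
Rule 2 (intervocalic spirantization): /d/ is a stop between vowels /a/ and /u/, so it spirantizes to the fricative [z]. /ruradunfiuroinpe/ → rurazunfiuroinpe.
Rule 3 (pre-rhotic lowering): /u/ is a high vowel immediately before /r/, so it lowers to [o]. /u/ is a high vowel immediately before /r/, so it lowers to [o]. /rurazunfiuroinpe/ → rorazunfioroinpe.
Rule 4 (nasal place assimilation): /n/ precedes the labial consonant /f/, so it assimilates in place to [m]. /n/ precedes the labial consonant /p/, so it assimilates in place to [m]. /rorazunfioroinpe/ → rorazumfioroimpe.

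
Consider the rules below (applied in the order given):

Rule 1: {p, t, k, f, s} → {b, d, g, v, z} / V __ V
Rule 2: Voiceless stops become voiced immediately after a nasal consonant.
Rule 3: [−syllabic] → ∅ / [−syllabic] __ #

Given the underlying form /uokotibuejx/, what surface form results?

uogodibuej

Rule 1 (intervocalic voicing): /k/ is a voiceless obstruent between vowels /o/ and /o/, so it voices to [g]. /t/ is a voiceless obstruent between vowels /o/ and /i/, so it voices to [d]. /uokotibuejx/ → uogodibuejx.
Rule 2 (post-nasal voicing): no segment meets the environment; /uogodibuejx/ is unchanged.
Rule 3 (final cluster simplification): /x/ is the second consonant of a word-final cluster /jx/, so it deletes. /uogodibuejx/ → uogodibuej.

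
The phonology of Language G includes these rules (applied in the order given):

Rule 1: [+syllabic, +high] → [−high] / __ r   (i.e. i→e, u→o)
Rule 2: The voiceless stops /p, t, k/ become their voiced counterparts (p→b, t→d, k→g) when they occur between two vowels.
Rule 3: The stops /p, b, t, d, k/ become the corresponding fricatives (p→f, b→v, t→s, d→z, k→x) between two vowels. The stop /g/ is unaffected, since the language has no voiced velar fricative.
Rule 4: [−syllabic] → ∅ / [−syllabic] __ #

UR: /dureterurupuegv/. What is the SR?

Rule 1 (pre-rhotic lowering): /u/ is a high vowel immediately before /r/, so it lowers to [o]. /u/ is a high vowel immediately before /r/, so it lowers to [o]. /dureterurupuegv/ → doreterorupuegv.
Rule 2 (intervocalic voicing): /t/ is a voiceless stop between vowels /e/ and /e/, so it voices to [d]. /p/ is a voiceless stop between vowels /u/ and /u/, so it voices to [b]. /doreterorupuegv/ → dorederorubuegv.
Rule 3 (intervocalic spirantization): /d/ is a stop between vowels /e/ and /e/, so it spirantizes to the fricative [z]. /b/ is a stop between vowels /u/ and /u/, so it spirantizes to the fricative [v]. /dorederorubuegv/ → dorezeroruvuegv.
Rule 4 (final cluster simplification): /v/ is the second consonant of a word-final cluster /gv/, so it deletes. /dorezeroruvuegv/ → dorezeroruvueg.

dorezeroruvueg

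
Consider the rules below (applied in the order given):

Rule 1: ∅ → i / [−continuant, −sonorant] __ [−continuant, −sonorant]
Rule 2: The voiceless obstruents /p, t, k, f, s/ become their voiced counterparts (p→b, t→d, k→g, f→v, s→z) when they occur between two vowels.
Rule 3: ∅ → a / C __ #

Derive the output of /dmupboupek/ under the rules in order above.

dmubiboubeka

Rule 1 (stop-cluster i-epenthesis): /p/ and /b/ form a stop–stop cluster, so [i] is inserted between them. /dmupboupek/ → dmupiboupek.
Rule 2 (intervocalic voicing): /p/ is a voiceless obstruent between vowels /u/ and /i/, so it voices to [b]. /p/ is a voiceless obstruent between vowels /u/ and /e/, so it voices to [b]. /dmupiboupek/ → dmubiboubek.
Rule 3 (final a-epenthesis): the form ends in the consonant /k/, so [a] is inserted word-finally. /dmubiboubek/ → dmubiboubeka.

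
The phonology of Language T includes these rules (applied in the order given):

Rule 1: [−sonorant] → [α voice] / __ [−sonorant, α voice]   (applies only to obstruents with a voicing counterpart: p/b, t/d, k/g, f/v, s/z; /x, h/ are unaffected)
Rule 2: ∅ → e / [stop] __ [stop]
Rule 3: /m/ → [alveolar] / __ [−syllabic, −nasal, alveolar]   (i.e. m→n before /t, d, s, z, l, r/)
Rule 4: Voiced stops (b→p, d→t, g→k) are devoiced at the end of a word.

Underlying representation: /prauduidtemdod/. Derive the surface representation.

prauduitetendot

Rule 1 (regressive voicing assimilation): /d/ precedes the voiceless obstruent /t/, so it devoices to [t] by assimilation. /prauduidtemdod/ → prauduittemdod.
Rule 2 (stop-cluster e-epenthesis): /t/ and /t/ form a stop–stop cluster, so [e] is inserted between them. /prauduittemdod/ → prauduitetemdod.
Rule 3 (nasal place assimilation): /m/ precedes the alveolar consonant /d/, so it assimilates in place to [n]. /prauduitetemdod/ → prauduitetendod.
Rule 4 (final devoicing): /d/ is a voiced stop in word-final position, so it devoices to [t]. /prauduitetendod/ → prauduitetendot.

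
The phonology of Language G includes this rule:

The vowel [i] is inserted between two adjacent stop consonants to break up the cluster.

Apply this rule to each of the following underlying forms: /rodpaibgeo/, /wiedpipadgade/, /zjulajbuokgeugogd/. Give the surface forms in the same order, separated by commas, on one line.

rodipaibigeo, wiedipipadigade, zjulajbuokigeugogid

/rodpaibgeo/: /d/ and /p/ form a stop–stop cluster, so [i] is inserted between them. /b/ and /g/ form a stop–stop cluster, so [i] is inserted between them. → [rodipaibigeo].
/wiedpipadgade/: /d/ and /p/ form a stop–stop cluster, so [i] is inserted between them. /d/ and /g/ form a stop–stop cluster, so [i] is inserted between them. → [wiedipipadigade].
/zjulajbuokgeugogd/: /k/ and /g/ form a stop–stop cluster, so [i] is inserted between them. /g/ and /d/ form a stop–stop cluster, so [i] is inserted between them. → [zjulajbuokigeugogid].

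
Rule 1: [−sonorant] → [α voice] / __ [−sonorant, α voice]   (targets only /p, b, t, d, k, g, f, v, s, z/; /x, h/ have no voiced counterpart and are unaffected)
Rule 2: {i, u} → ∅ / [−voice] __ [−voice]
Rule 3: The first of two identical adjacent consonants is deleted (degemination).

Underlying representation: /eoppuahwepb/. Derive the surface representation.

Rule 1 (regressive voicing assimilation): /p/ precedes the voiced obstruent /b/, so it voices to [b] by assimilation. /eoppuahwepb/ → eoppuahwebb.
Rule 2 (high vowel syncope): no segment meets the environment; /eoppuahwebb/ is unchanged.
Rule 3 (degemination): /pp/ is a geminate; the first /p/ deletes. /bb/ is a geminate; the first /b/ deletes. /eoppuahwebb/ → eopuahweb.

eopuahweb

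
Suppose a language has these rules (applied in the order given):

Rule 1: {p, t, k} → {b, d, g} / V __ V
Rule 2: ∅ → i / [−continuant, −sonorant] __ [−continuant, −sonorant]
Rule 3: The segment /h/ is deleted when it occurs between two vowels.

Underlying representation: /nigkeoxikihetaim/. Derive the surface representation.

nigikeoxigiedaim

Rule 1 (intervocalic voicing): /k/ is a voiceless stop between vowels /i/ and /i/, so it voices to [g]. /t/ is a voiceless stop between vowels /e/ and /a/, so it voices to [d]. /nigkeoxikihetaim/ → nigkeoxigihedaim.
Rule 2 (stop-cluster i-epenthesis): /g/ and /k/ form a stop–stop cluster, so [i] is inserted between them. /nigkeoxigihedaim/ → nigikeoxigihedaim.
Rule 3 (intervocalic h-deletion): /h/ occurs between vowels /i/ and /e/, so it deletes. /nigikeoxigihedaim/ → nigikeoxigiedaim.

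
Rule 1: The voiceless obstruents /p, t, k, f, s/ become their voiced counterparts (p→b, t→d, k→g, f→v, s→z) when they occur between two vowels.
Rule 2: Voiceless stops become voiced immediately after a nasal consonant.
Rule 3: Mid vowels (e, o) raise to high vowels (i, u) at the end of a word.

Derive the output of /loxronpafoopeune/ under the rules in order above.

loxronbavoobeuni

Rule 1 (intervocalic voicing): /f/ is a voiceless obstruent between vowels /a/ and /o/, so it voices to [v]. /p/ is a voiceless obstruent between vowels /o/ and /e/, so it voices to [b]. /loxronpafoopeune/ → loxronpavoobeune.
Rule 2 (post-nasal voicing): /p/ is a voiceless stop immediately after the nasal /n/, so it voices to [b]. /loxronpavoobeune/ → loxronbavoobeune.
Rule 3 (final vowel raising): /e/ is a mid vowel in word-final position, so it raises to [i]. /loxronbavoobeune/ → loxronbavoobeuni.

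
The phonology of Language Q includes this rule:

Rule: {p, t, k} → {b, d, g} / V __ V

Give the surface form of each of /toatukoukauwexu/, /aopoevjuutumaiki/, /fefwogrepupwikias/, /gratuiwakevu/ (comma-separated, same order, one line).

toadugougauwexu, aoboevjuudumaigi, fefwogrebupwigias, graduiwagevu

/toatukoukauwexu/: /t/ is a voiceless stop between vowels /a/ and /u/, so it voices to [d]. /k/ is a voiceless stop between vowels /u/ and /o/, so it voices to [g]. /k/ is a voiceless stop between vowels /u/ and /a/, so it voices to [g]. → [toadugougauwexu].
/aopoevjuutumaiki/: /p/ is a voiceless stop between vowels /o/ and /o/, so it voices to [b]. /t/ is a voiceless stop between vowels /u/ and /u/, so it voices to [d]. /k/ is a voiceless stop between vowels /i/ and /i/, so it voices to [g]. → [aoboevjuudumaigi].
/fefwogrepupwikias/: /p/ is a voiceless stop between vowels /e/ and /u/, so it voices to [b]. /k/ is a voiceless stop between vowels /i/ and /i/, so it voices to [g]. → [fefwogrebupwigias].
/gratuiwakevu/: /t/ is a voiceless stop between vowels /a/ and /u/, so it voices to [d]. /k/ is a voiceless stop between vowels /a/ and /e/, so it voices to [g]. → [graduiwagevu].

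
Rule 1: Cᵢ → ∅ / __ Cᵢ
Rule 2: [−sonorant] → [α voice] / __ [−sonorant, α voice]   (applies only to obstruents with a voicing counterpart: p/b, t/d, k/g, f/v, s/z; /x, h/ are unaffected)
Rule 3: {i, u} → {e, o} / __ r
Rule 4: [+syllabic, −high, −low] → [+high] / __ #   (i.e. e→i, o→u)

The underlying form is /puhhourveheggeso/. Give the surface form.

Rule 1 (degemination): /hh/ is a geminate; the first /h/ deletes. /gg/ is a geminate; the first /g/ deletes. /puhhourveheggeso/ → puhourvehegeso.
Rule 2 (regressive voicing assimilation): no segment meets the environment; /puhourvehegeso/ is unchanged.
Rule 3 (pre-rhotic lowering): /u/ is a high vowel immediately before /r/, so it lowers to [o]. /puhourvehegeso/ → puhoorvehegeso.
Rule 4 (final vowel raising): /o/ is a mid vowel in word-final position, so it raises to [u]. /puhoorvehegeso/ → puhoorvehegesu.

puhoorvehegesu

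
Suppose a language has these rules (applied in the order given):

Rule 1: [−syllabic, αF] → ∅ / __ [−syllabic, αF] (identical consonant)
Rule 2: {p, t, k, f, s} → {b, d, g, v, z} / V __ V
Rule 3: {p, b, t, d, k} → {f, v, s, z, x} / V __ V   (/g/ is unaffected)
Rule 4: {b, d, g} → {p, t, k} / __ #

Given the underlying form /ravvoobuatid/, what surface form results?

Rule 1 (degemination): /vv/ is a geminate; the first /v/ deletes. /ravvoobuatid/ → ravoobuatid.
Rule 2 (intervocalic voicing): /t/ is a voiceless obstruent between vowels /a/ and /i/, so it voices to [d]. /ravoobuatid/ → ravoobuadid.
Rule 3 (intervocalic spirantization): /b/ is a stop between vowels /o/ and /u/, so it spirantizes to the fricative [v]. /d/ is a stop between vowels /a/ and /i/, so it spirantizes to the fricative [z]. /ravoobuadid/ → ravoovuazid.
Rule 4 (final devoicing): /d/ is a voiced stop in word-final position, so it devoices to [t]. /ravoovuazid/ → ravoovuazit.

ravoovuazit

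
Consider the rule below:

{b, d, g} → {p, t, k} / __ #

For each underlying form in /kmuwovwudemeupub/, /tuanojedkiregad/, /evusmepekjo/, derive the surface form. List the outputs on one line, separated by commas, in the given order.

/kmuwovwudemeupub/: /b/ is a voiced stop in word-final position, so it devoices to [p]. → [kmuwovwudemeupup].
/tuanojedkiregad/: /d/ is a voiced stop in word-final position, so it devoices to [t]. → [tuanojedkiregat].
/evusmepekjo/: the rule's environment is not met; surfaces unchanged as [evusmepekjo].

kmuwovwudemeupup, tuanojedkiregat, evusmepekjo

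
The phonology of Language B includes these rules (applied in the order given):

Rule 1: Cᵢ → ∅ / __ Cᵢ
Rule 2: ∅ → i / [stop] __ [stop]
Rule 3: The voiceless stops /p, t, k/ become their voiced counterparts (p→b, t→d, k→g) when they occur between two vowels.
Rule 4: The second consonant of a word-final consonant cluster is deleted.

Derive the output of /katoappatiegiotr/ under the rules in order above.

Rule 1 (degemination): /pp/ is a geminate; the first /p/ deletes. /katoappatiegiotr/ → katoapatiegiotr.
Rule 2 (stop-cluster i-epenthesis): no segment meets the environment; /katoapatiegiotr/ is unchanged.
Rule 3 (intervocalic voicing): /t/ is a voiceless stop between vowels /a/ and /o/, so it voices to [d]. /p/ is a voiceless stop between vowels /a/ and /a/, so it voices to [b]. /t/ is a voiceless stop between vowels /a/ and /i/, so it voices to [d]. /katoapatiegiotr/ → kadoabadiegiotr.
Rule 4 (final cluster simplification): /r/ is the second consonant of a word-final cluster /tr/, so it deletes. /kadoabadiegiotr/ → kadoabadiegiot.

kadoabadiegiot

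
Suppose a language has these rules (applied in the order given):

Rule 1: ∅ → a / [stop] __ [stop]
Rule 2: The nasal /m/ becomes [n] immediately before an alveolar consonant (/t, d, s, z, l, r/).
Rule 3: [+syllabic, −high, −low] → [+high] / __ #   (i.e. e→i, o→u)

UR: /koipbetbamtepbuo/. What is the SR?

koipabetabantepabuu

Rule 1 (stop-cluster a-epenthesis): /p/ and /b/ form a stop–stop cluster, so [a] is inserted between them. /t/ and /b/ form a stop–stop cluster, so [a] is inserted between them. /p/ and /b/ form a stop–stop cluster, so [a] is inserted between them. /koipbetbamtepbuo/ → koipabetabamtepabuo.
Rule 2 (nasal place assimilation): /m/ precedes the alveolar consonant /t/, so it assimilates in place to [n]. /koipabetabamtepabuo/ → koipabetabantepabuo.
Rule 3 (final vowel raising): /o/ is a mid vowel in word-final position, so it raises to [u]. /koipabetabantepabuo/ → koipabetabantepabuu.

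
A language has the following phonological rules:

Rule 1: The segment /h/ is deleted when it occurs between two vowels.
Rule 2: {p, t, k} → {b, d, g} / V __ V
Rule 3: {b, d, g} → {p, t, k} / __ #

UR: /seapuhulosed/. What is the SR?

Rule 1 (intervocalic h-deletion): /h/ occurs between vowels /u/ and /u/, so it deletes. /seapuhulosed/ → seapuulosed.
Rule 2 (intervocalic voicing): /p/ is a voiceless stop between vowels /a/ and /u/, so it voices to [b]. /seapuulosed/ → seabuulosed.
Rule 3 (final devoicing): /d/ is a voiced stop in word-final position, so it devoices to [t]. /seabuulosed/ → seabuuloset.

seabuuloset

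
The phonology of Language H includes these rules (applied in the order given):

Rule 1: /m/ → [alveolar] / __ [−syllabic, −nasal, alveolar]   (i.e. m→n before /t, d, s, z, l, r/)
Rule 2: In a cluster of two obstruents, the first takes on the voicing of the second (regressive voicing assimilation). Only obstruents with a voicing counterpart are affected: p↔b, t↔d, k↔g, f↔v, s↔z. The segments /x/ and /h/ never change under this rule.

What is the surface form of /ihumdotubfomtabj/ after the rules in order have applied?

Rule 1 (nasal place assimilation): /m/ precedes the alveolar consonant /d/, so it assimilates in place to [n]. /m/ precedes the alveolar consonant /t/, so it assimilates in place to [n]. /ihumdotubfomtabj/ → ihundotubfontabj.
Rule 2 (regressive voicing assimilation): /b/ precedes the voiceless obstruent /f/, so it devoices to [p] by assimilation. /ihundotubfontabj/ → ihundotupfontabj.

ihundotupfontabj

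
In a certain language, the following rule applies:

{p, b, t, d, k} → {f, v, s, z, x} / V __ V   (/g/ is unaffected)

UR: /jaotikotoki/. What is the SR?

/t/ is a stop between vowels /o/ and /i/, so it spirantizes to the fricative [s].
/k/ is a stop between vowels /i/ and /o/, so it spirantizes to the fricative [x].
/t/ is a stop between vowels /o/ and /o/, so it spirantizes to the fricative [s].
/k/ is a stop between vowels /o/ and /i/, so it spirantizes to the fricative [x].
Surface form: [jaosixosoxi].

jaosixosoxi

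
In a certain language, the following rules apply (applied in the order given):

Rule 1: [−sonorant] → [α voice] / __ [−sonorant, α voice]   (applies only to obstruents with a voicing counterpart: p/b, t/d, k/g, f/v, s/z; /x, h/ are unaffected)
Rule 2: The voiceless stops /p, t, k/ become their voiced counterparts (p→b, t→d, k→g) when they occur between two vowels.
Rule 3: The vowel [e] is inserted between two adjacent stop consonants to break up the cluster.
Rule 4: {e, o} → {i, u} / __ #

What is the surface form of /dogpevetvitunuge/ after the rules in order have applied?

Rule 1 (regressive voicing assimilation): /g/ precedes the voiceless obstruent /p/, so it devoices to [k] by assimilation. /t/ precedes the voiced obstruent /v/, so it voices to [d] by assimilation. /dogpevetvitunuge/ → dokpevedvitunuge.
Rule 2 (intervocalic voicing): /t/ is a voiceless stop between vowels /i/ and /u/, so it voices to [d]. /dokpevedvitunuge/ → dokpevedvidunuge.
Rule 3 (stop-cluster e-epenthesis): /k/ and /p/ form a stop–stop cluster, so [e] is inserted between them. /dokpevedvidunuge/ → dokepevedvidunuge.
Rule 4 (final vowel raising): /e/ is a mid vowel in word-final position, so it raises to [i]. /dokepevedvidunuge/ → dokepevedvidunugi.

dokepevedvidunugi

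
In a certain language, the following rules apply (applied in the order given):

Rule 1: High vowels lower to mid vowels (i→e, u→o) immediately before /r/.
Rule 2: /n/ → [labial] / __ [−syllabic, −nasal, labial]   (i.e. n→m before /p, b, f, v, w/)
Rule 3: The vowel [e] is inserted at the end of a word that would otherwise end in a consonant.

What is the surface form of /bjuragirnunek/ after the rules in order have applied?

bjoragernuneke

Rule 1 (pre-rhotic lowering): /u/ is a high vowel immediately before /r/, so it lowers to [o]. /i/ is a high vowel immediately before /r/, so it lowers to [e]. /bjuragirnunek/ → bjoragernunek.
Rule 2 (nasal place assimilation): no segment meets the environment; /bjoragernunek/ is unchanged.
Rule 3 (final e-epenthesis): the form ends in the consonant /k/, so [e] is inserted word-finally. /bjoragernunek/ → bjoragernuneke.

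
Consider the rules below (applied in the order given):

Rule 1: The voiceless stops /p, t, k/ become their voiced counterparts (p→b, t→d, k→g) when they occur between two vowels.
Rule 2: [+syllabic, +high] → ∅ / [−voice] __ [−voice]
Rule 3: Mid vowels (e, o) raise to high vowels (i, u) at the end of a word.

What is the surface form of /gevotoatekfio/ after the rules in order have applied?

Rule 1 (intervocalic voicing): /t/ is a voiceless stop between vowels /o/ and /o/, so it voices to [d]. /t/ is a voiceless stop between vowels /a/ and /e/, so it voices to [d]. /gevotoatekfio/ → gevodoadekfio.
Rule 2 (high vowel syncope): no segment meets the environment; /gevodoadekfio/ is unchanged.
Rule 3 (final vowel raising): /o/ is a mid vowel in word-final position, so it raises to [u]. /gevodoadekfio/ → gevodoadekfiu.

gevodoadekfiu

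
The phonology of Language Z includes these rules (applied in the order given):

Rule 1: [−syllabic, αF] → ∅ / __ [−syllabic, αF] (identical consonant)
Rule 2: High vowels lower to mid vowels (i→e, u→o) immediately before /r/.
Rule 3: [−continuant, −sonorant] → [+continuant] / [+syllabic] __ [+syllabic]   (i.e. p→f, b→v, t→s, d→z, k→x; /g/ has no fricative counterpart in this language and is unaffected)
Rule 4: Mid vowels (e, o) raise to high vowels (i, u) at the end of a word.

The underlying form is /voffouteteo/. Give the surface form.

vofouseseu

Rule 1 (degemination): /ff/ is a geminate; the first /f/ deletes. /voffouteteo/ → vofouteteo.
Rule 2 (pre-rhotic lowering): no segment meets the environment; /vofouteteo/ is unchanged.
Rule 3 (intervocalic spirantization): /t/ is a stop between vowels /u/ and /e/, so it spirantizes to the fricative [s]. /t/ is a stop between vowels /e/ and /e/, so it spirantizes to the fricative [s]. /vofouteteo/ → vofouseseo.
Rule 4 (final vowel raising): /o/ is a mid vowel in word-final position, so it raises to [u]. /vofouseseo/ → vofouseseu.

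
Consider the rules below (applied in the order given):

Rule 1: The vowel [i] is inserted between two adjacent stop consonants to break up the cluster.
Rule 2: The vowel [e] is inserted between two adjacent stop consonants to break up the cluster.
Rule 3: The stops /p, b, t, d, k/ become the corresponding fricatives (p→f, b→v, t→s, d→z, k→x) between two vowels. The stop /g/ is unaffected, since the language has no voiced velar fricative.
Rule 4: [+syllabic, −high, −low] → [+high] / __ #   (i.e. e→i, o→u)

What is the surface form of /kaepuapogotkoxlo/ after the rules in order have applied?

kaefuafogosixoxlu

Rule 1 (stop-cluster i-epenthesis): /t/ and /k/ form a stop–stop cluster, so [i] is inserted between them. /kaepuapogotkoxlo/ → kaepuapogotikoxlo.
Rule 2 (stop-cluster e-epenthesis): no segment meets the environment; /kaepuapogotikoxlo/ is unchanged.
Rule 3 (intervocalic spirantization): /p/ is a stop between vowels /e/ and /u/, so it spirantizes to the fricative [f]. /p/ is a stop between vowels /a/ and /o/, so it spirantizes to the fricative [f]. /t/ is a stop between vowels /o/ and /i/, so it spirantizes to the fricative [s]. /k/ is a stop between vowels /i/ and /o/, so it spirantizes to the fricative [x]. /kaepuapogotikoxlo/ → kaefuafogosixoxlo.
Rule 4 (final vowel raising): /o/ is a mid vowel in word-final position, so it raises to [u]. /kaefuafogosixoxlo/ → kaefuafogosixoxlu.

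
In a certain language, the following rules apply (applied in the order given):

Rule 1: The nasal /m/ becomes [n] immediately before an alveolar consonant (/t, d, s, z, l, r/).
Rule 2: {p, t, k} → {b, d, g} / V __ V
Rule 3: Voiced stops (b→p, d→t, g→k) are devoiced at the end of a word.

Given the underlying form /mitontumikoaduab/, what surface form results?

midontumigoaduap

Rule 1 (nasal place assimilation): no segment meets the environment; /mitontumikoaduab/ is unchanged.
Rule 2 (intervocalic voicing): /t/ is a voiceless stop between vowels /i/ and /o/, so it voices to [d]. /k/ is a voiceless stop between vowels /i/ and /o/, so it voices to [g]. /mitontumikoaduab/ → midontumigoaduab.
Rule 3 (final devoicing): /b/ is a voiced stop in word-final position, so it devoices to [p]. /midontumigoaduab/ → midontumigoaduap.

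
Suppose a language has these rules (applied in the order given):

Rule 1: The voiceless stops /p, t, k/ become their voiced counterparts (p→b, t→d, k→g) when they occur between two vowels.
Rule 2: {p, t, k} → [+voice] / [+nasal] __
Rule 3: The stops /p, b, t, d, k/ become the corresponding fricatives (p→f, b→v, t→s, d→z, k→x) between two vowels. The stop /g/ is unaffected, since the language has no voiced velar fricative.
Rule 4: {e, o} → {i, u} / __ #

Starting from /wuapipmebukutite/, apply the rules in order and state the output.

Rule 1 (intervocalic voicing): /p/ is a voiceless stop between vowels /a/ and /i/, so it voices to [b]. /k/ is a voiceless stop between vowels /u/ and /u/, so it voices to [g]. /t/ is a voiceless stop between vowels /u/ and /i/, so it voices to [d]. /t/ is a voiceless stop between vowels /i/ and /e/, so it voices to [d]. /wuapipmebukutite/ → wuabipmebugudide.
Rule 2 (post-nasal voicing): no segment meets the environment; /wuabipmebugudide/ is unchanged.
Rule 3 (intervocalic spirantization): /b/ is a stop between vowels /a/ and /i/, so it spirantizes to the fricative [v]. /b/ is a stop between vowels /e/ and /u/, so it spirantizes to the fricative [v]. /d/ is a stop between vowels /u/ and /i/, so it spirantizes to the fricative [z]. /d/ is a stop between vowels /i/ and /e/, so it spirantizes to the fricative [z]. /wuabipmebugudide/ → wuavipmevuguzize.
Rule 4 (final vowel raising): /e/ is a mid vowel in word-final position, so it raises to [i]. /wuavipmevuguzize/ → wuavipmevuguzizi.

wuavipmevuguzizi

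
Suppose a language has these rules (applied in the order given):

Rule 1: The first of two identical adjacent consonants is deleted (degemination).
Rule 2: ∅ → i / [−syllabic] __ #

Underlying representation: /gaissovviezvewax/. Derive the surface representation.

Rule 1 (degemination): /ss/ is a geminate; the first /s/ deletes. /vv/ is a geminate; the first /v/ deletes. /gaissovviezvewax/ → gaisoviezvewax.
Rule 2 (final i-epenthesis): the form ends in the consonant /x/, so [i] is inserted word-finally. /gaisoviezvewax/ → gaisoviezvewaxi.

gaisoviezvewaxi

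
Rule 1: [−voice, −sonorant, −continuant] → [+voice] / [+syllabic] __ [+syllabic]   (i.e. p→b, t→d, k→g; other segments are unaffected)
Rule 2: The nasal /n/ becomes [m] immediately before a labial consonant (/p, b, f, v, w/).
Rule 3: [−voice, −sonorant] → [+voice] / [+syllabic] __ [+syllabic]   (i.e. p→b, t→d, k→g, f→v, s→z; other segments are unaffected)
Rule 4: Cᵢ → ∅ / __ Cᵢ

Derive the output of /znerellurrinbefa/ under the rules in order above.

znerelurimbeva

Rule 1 (intervocalic voicing): no segment meets the environment; /znerellurrinbefa/ is unchanged.
Rule 2 (nasal place assimilation): /n/ precedes the labial consonant /b/, so it assimilates in place to [m]. /znerellurrinbefa/ → znerellurrimbefa.
Rule 3 (intervocalic voicing): /f/ is a voiceless obstruent between vowels /e/ and /a/, so it voices to [v]. /znerellurrimbefa/ → znerellurrimbeva.
Rule 4 (degemination): /ll/ is a geminate; the first /l/ deletes. /rr/ is a geminate; the first /r/ deletes. /znerellurrimbeva/ → znerelurimbeva.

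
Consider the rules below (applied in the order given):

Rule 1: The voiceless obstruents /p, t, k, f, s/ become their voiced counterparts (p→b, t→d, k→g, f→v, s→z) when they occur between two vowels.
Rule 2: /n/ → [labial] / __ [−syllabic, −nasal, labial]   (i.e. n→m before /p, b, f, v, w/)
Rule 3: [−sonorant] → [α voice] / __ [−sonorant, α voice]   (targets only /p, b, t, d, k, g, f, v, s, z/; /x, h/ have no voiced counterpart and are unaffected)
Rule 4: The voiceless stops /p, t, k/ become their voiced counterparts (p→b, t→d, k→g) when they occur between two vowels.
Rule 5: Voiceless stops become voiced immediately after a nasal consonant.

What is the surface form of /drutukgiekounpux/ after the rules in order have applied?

Rule 1 (intervocalic voicing): /t/ is a voiceless obstruent between vowels /u/ and /u/, so it voices to [d]. /k/ is a voiceless obstruent between vowels /e/ and /o/, so it voices to [g]. /drutukgiekounpux/ → drudukgiegounpux.
Rule 2 (nasal place assimilation): /n/ precedes the labial consonant /p/, so it assimilates in place to [m]. /drudukgiegounpux/ → drudukgiegoumpux.
Rule 3 (regressive voicing assimilation): /k/ precedes the voiced obstruent /g/, so it voices to [g] by assimilation. /drudukgiegoumpux/ → druduggiegoumpux.
Rule 4 (intervocalic voicing): no segment meets the environment; /druduggiegoumpux/ is unchanged.
Rule 5 (post-nasal voicing): /p/ is a voiceless stop immediately after the nasal /m/, so it voices to [b]. /druduggiegoumpux/ → druduggiegoumbux.

druduggiegoumbux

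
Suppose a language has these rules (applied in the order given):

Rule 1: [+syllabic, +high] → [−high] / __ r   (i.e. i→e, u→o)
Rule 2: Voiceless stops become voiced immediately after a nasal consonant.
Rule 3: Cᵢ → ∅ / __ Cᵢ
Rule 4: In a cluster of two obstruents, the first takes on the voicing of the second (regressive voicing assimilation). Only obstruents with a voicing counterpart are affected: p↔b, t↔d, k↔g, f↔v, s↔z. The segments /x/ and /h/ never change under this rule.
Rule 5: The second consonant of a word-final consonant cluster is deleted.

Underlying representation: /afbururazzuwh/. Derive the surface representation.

Rule 1 (pre-rhotic lowering): /u/ is a high vowel immediately before /r/, so it lowers to [o]. /u/ is a high vowel immediately before /r/, so it lowers to [o]. /afbururazzuwh/ → afbororazzuwh.
Rule 2 (post-nasal voicing): no segment meets the environment; /afbororazzuwh/ is unchanged.
Rule 3 (degemination): /zz/ is a geminate; the first /z/ deletes. /afbororazzuwh/ → afbororazuwh.
Rule 4 (regressive voicing assimilation): /f/ precedes the voiced obstruent /b/, so it voices to [v] by assimilation. /afbororazuwh/ → avbororazuwh.
Rule 5 (final cluster simplification): /h/ is the second consonant of a word-final cluster /wh/, so it deletes. /avbororazuwh/ → avbororazuw.

avbororazuw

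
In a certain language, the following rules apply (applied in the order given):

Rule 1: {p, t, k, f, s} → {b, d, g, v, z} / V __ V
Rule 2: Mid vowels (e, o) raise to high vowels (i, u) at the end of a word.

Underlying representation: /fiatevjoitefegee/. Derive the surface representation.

Rule 1 (intervocalic voicing): /t/ is a voiceless obstruent between vowels /a/ and /e/, so it voices to [d]. /t/ is a voiceless obstruent between vowels /i/ and /e/, so it voices to [d]. /f/ is a voiceless obstruent between vowels /e/ and /e/, so it voices to [v]. /fiatevjoitefegee/ → fiadevjoidevegee.
Rule 2 (final vowel raising): /e/ is a mid vowel in word-final position, so it raises to [i]. /fiadevjoidevegee/ → fiadevjoidevegei.

fiadevjoidevegei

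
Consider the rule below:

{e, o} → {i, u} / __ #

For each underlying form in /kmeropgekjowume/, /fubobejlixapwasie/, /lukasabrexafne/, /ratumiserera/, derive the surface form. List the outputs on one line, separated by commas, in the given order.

kmeropgekjowumi, fubobejlixapwasii, lukasabrexafni, ratumiserera

/kmeropgekjowume/: /e/ is a mid vowel in word-final position, so it raises to [i]. → [kmeropgekjowumi].
/fubobejlixapwasie/: /e/ is a mid vowel in word-final position, so it raises to [i]. → [fubobejlixapwasii].
/lukasabrexafne/: /e/ is a mid vowel in word-final position, so it raises to [i]. → [lukasabrexafni].
/ratumiserera/: the rule's environment is not met; surfaces unchanged as [ratumiserera].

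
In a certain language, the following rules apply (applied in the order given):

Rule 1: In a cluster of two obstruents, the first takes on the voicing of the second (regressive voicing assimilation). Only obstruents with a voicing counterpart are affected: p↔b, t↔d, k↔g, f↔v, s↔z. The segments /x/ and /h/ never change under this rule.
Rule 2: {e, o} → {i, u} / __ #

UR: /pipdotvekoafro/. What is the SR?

pibdodvekoafru

Rule 1 (regressive voicing assimilation): /p/ precedes the voiced obstruent /d/, so it voices to [b] by assimilation. /t/ precedes the voiced obstruent /v/, so it voices to [d] by assimilation. /pipdotvekoafro/ → pibdodvekoafro.
Rule 2 (final vowel raising): /o/ is a mid vowel in word-final position, so it raises to [u]. /pibdodvekoafro/ → pibdodvekoafru.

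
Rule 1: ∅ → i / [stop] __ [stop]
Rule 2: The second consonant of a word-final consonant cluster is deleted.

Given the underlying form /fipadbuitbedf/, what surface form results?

Rule 1 (stop-cluster i-epenthesis): /d/ and /b/ form a stop–stop cluster, so [i] is inserted between them. /t/ and /b/ form a stop–stop cluster, so [i] is inserted between them. /fipadbuitbedf/ → fipadibuitibedf.
Rule 2 (final cluster simplification): /f/ is the second consonant of a word-final cluster /df/, so it deletes. /fipadibuitibedf/ → fipadibuitibed.

fipadibuitibed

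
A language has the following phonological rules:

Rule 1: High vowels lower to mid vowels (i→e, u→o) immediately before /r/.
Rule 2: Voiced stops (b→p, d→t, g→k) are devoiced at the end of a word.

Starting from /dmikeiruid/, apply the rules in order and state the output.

dmikeeruit

Rule 1 (pre-rhotic lowering): /i/ is a high vowel immediately before /r/, so it lowers to [e]. /dmikeiruid/ → dmikeeruid.
Rule 2 (final devoicing): /d/ is a voiced stop in word-final position, so it devoices to [t]. /dmikeeruid/ → dmikeeruit.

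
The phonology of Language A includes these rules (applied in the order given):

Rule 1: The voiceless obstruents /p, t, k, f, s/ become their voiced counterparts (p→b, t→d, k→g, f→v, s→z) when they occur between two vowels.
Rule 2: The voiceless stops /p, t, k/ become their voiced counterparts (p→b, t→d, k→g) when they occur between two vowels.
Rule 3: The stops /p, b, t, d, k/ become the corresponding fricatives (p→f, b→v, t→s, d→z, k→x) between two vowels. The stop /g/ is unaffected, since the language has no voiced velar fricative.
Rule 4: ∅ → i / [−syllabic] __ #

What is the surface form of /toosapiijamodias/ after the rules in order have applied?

toozaviijamoziasi

Rule 1 (intervocalic voicing): /s/ is a voiceless obstruent between vowels /o/ and /a/, so it voices to [z]. /p/ is a voiceless obstruent between vowels /a/ and /i/, so it voices to [b]. /toosapiijamodias/ → toozabiijamodias.
Rule 2 (intervocalic voicing): no segment meets the environment; /toozabiijamodias/ is unchanged.
Rule 3 (intervocalic spirantization): /b/ is a stop between vowels /a/ and /i/, so it spirantizes to the fricative [v]. /d/ is a stop between vowels /o/ and /i/, so it spirantizes to the fricative [z]. /toozabiijamodias/ → toozaviijamozias.
Rule 4 (final i-epenthesis): the form ends in the consonant /s/, so [i] is inserted word-finally. /toozaviijamozias/ → toozaviijamoziasi.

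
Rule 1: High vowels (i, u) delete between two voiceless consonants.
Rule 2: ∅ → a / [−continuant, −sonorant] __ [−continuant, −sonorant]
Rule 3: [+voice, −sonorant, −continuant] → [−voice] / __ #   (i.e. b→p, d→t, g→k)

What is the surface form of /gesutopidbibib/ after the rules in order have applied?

gestopidabibip

Rule 1 (high vowel syncope): /u/ is a high vowel flanked by voiceless consonants /s/ and /t/, so it deletes. /gesutopidbibib/ → gestopidbibib.
Rule 2 (stop-cluster a-epenthesis): /d/ and /b/ form a stop–stop cluster, so [a] is inserted between them. /gestopidbibib/ → gestopidabibib.
Rule 3 (final devoicing): /b/ is a voiced stop in word-final position, so it devoices to [p]. /gestopidabibib/ → gestopidabibip.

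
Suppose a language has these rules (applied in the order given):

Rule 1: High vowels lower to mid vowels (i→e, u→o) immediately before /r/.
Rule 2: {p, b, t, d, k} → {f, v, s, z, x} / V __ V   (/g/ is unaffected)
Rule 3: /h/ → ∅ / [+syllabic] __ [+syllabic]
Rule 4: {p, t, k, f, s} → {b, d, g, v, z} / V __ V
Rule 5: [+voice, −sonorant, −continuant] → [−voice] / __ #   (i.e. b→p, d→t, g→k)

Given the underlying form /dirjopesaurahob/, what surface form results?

derjovezaoraop

Rule 1 (pre-rhotic lowering): /i/ is a high vowel immediately before /r/, so it lowers to [e]. /u/ is a high vowel immediately before /r/, so it lowers to [o]. /dirjopesaurahob/ → derjopesaorahob.
Rule 2 (intervocalic spirantization): /p/ is a stop between vowels /o/ and /e/, so it spirantizes to the fricative [f]. /derjopesaorahob/ → derjofesaorahob.
Rule 3 (intervocalic h-deletion): /h/ occurs between vowels /a/ and /o/, so it deletes. /derjofesaorahob/ → derjofesaoraob.
Rule 4 (intervocalic voicing): /f/ is a voiceless obstruent between vowels /o/ and /e/, so it voices to [v]. /s/ is a voiceless obstruent between vowels /e/ and /a/, so it voices to [z]. /derjofesaoraob/ → derjovezaoraob.
Rule 5 (final devoicing): /b/ is a voiced stop in word-final position, so it devoices to [p]. /derjovezaoraob/ → derjovezaoraop.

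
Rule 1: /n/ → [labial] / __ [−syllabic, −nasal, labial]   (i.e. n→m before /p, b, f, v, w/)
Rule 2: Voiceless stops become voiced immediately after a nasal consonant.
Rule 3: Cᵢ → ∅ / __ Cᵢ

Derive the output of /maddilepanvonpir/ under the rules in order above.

madilepamvombir

Rule 1 (nasal place assimilation): /n/ precedes the labial consonant /v/, so it assimilates in place to [m]. /n/ precedes the labial consonant /p/, so it assimilates in place to [m]. /maddilepanvonpir/ → maddilepamvompir.
Rule 2 (post-nasal voicing): /p/ is a voiceless stop immediately after the nasal /m/, so it voices to [b]. /maddilepamvompir/ → maddilepamvombir.
Rule 3 (degemination): /dd/ is a geminate; the first /d/ deletes. /maddilepamvombir/ → madilepamvombir.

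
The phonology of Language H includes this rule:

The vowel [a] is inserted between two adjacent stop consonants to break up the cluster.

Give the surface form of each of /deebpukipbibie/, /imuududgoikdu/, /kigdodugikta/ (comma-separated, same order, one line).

deebapukipabibie, imuududagoikadu, kigadodugikata

/deebpukipbibie/: /b/ and /p/ form a stop–stop cluster, so [a] is inserted between them. /p/ and /b/ form a stop–stop cluster, so [a] is inserted between them. → [deebapukipabibie].
/imuududgoikdu/: /d/ and /g/ form a stop–stop cluster, so [a] is inserted between them. /k/ and /d/ form a stop–stop cluster, so [a] is inserted between them. → [imuududagoikadu].
/kigdodugikta/: /g/ and /d/ form a stop–stop cluster, so [a] is inserted between them. /k/ and /t/ form a stop–stop cluster, so [a] is inserted between them. → [kigadodugikata].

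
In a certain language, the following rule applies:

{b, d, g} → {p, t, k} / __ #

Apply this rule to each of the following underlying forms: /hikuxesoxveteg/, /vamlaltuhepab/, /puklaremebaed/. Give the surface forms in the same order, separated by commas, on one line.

hikuxesoxvetek, vamlaltuhepap, puklaremebaet

/hikuxesoxveteg/: /g/ is a voiced stop in word-final position, so it devoices to [k]. → [hikuxesoxvetek].
/vamlaltuhepab/: /b/ is a voiced stop in word-final position, so it devoices to [p]. → [vamlaltuhepap].
/puklaremebaed/: /d/ is a voiced stop in word-final position, so it devoices to [t]. → [puklaremebaet].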